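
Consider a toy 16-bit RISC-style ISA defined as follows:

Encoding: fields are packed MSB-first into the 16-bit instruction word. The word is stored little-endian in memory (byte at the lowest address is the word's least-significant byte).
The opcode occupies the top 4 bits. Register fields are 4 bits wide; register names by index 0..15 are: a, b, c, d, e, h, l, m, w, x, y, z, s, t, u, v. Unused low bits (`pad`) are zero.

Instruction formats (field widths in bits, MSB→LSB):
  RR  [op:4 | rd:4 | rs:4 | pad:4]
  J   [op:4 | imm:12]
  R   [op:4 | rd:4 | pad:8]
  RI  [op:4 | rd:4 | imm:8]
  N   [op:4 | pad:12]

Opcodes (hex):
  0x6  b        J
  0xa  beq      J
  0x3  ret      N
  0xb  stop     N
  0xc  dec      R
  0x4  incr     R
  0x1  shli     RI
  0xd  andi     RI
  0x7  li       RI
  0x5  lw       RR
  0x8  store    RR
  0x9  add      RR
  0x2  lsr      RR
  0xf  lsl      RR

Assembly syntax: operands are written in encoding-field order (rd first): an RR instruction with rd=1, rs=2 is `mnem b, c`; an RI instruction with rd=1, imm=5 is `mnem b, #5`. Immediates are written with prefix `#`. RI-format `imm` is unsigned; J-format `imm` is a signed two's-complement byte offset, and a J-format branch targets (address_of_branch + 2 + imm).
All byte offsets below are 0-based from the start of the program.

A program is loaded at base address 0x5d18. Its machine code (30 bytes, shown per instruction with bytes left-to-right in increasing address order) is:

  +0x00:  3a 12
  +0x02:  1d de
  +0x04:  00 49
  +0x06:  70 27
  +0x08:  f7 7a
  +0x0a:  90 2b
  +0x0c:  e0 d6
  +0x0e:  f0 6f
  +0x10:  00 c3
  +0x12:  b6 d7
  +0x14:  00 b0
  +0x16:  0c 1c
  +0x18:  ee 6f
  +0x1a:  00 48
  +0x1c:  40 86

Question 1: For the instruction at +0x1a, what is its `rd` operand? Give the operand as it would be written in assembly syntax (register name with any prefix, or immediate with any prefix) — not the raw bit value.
w

@+1a  little-endian(00 48) = 0x4800
  op=0x4800>>12=0x4 ⇒ incr (R)
  rd@[11:8]=0x8 ⇒ w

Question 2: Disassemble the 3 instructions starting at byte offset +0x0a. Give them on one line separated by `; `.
lsr z, x; andi l, #224; b #-16

[0a] 90 2b → 0x2b90
  top 4b → 0x2 → lsr [RR]
  rd: (w>>8)&0xf=0xb → z
  rs: (w>>4)&0xf=0x9 → x
[0c] e0 d6 → 0xd6e0
  top 4b → 0xd → andi [RI]
  rd: (w>>8)&0xf=0x6 → l
  imm: (w>>0)&0xff=0xe0 → #224
[0e] f0 6f → 0x6ff0
  top 4b → 0x6 → b [J]
  imm: (w>>0)&0xfff=0xff0 (s12→-16) → #-16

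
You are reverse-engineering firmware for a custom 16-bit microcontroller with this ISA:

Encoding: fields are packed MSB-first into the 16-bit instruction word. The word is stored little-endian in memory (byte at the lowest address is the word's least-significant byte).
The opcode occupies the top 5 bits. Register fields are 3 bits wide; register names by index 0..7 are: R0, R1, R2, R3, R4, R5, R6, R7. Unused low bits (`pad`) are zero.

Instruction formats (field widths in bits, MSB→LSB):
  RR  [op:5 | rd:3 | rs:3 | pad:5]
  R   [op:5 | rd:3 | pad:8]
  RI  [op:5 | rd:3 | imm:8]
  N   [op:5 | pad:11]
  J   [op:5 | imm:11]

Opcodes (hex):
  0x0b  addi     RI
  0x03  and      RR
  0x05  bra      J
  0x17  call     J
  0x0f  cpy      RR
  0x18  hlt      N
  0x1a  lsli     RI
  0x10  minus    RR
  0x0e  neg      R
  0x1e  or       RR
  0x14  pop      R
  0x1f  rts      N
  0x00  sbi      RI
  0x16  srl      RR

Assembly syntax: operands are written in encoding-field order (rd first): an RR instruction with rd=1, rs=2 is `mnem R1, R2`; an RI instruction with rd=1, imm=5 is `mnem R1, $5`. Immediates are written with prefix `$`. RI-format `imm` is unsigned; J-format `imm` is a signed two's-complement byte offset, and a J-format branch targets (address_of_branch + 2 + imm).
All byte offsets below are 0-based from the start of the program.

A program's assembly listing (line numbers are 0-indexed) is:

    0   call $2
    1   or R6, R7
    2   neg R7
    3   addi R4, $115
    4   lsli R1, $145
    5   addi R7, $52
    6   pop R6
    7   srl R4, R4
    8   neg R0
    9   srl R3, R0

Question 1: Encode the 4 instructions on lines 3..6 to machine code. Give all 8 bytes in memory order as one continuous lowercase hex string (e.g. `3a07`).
3. addi fields op=0xb:5|rd=4:3|imm=115:8 → word 5c73h → 73 5c
4. lsli fields op=0x1a:5|rd=1:3|imm=145:8 → word d191h → 91 d1
5. addi fields op=0xb:5|rd=7:3|imm=52:8 → word 5f34h → 34 5f
6. pop fields op=0x14:5|rd=6:3|pad=0:8 → word a600h → 00 a6

735c91d1345f00a6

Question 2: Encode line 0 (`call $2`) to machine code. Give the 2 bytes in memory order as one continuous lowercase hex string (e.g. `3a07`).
02b8

L0: call op=0x17:5|imm=2:11 ⇒ 0xb802 ⇒ little 02 b8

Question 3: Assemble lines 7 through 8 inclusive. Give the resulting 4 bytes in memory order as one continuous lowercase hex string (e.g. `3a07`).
7. srl fields op=0x16:5|rd=4:3|rs=4:3|pad=0:5 → word b480h → 80 b4
8. neg fields op=0xe:5|rd=0:3|pad=0:8 → word 7000h → 00 70

80b40070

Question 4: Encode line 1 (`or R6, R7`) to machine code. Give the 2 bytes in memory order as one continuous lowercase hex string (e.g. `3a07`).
line 1 (or): pack op=0x1e:5|rd=6:3|rs=7:3|pad=0:5 = 0xf6e0; little→ e0 f6

e0f6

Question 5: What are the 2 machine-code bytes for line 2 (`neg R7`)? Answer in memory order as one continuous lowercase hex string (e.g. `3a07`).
2. neg fields op=0xe:5|rd=7:3|pad=0:8 → word 7700h → 00 77

0077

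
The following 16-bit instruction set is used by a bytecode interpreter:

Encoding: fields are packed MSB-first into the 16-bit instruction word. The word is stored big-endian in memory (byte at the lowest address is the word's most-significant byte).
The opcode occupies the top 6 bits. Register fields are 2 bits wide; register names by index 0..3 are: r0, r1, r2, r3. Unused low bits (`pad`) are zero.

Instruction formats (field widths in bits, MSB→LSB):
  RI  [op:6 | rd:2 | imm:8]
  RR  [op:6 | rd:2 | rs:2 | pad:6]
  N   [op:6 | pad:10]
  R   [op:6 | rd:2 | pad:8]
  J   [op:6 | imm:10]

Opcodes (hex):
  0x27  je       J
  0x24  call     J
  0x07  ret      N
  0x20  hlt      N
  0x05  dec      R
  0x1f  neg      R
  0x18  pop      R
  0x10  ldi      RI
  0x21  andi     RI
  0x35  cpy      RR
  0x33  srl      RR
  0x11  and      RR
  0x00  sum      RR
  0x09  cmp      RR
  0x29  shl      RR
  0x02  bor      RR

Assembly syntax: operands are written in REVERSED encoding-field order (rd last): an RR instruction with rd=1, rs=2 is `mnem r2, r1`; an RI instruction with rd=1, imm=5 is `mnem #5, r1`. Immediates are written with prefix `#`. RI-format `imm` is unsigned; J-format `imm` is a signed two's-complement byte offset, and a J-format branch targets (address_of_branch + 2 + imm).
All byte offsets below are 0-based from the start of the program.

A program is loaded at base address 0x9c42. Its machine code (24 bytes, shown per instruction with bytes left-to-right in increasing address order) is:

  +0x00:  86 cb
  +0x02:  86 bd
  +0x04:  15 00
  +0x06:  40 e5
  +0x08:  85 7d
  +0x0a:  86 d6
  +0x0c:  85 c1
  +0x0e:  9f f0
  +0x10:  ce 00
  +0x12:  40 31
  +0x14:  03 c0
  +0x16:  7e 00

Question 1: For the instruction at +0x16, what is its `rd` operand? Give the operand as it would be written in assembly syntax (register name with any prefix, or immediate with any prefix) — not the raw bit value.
r2

[16] 7e 00 → 0x7e00
  op=0x7e00>>10=0x1f ⇒ neg (R)
  rd@[9:8]=0x2 ⇒ r2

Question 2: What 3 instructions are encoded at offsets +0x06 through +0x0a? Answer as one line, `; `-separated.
[06] 40 e5 → 0x40e5
  op=0x40e5>>10=0x10 ⇒ ldi (RI)
  [9:8] rd=0 = r0
  [7:0] imm=229 = #229
[08] 85 7d → 0x857d
  op=0x857d>>10=0x21 ⇒ andi (RI)
  [9:8] rd=1 = r1
  [7:0] imm=125 = #125
[0a] 86 d6 → 0x86d6
  op=0x86d6>>10=0x21 ⇒ andi (RI)
  [9:8] rd=2 = r2
  [7:0] imm=214 = #214

ldi #229, r0; andi #125, r1; andi #214, r2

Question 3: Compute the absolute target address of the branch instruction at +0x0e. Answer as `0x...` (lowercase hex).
0x9c42

@+0e  big-endian(9f f0) = 0x9ff0
  top 6b → 0x27 → je [J]
  imm: (w>>0)&0x3ff=0x3f0 (s10→-16) → #-16
  target = base 0x9c42 + off 0x0e + 2 + imm -16 = 0x9c42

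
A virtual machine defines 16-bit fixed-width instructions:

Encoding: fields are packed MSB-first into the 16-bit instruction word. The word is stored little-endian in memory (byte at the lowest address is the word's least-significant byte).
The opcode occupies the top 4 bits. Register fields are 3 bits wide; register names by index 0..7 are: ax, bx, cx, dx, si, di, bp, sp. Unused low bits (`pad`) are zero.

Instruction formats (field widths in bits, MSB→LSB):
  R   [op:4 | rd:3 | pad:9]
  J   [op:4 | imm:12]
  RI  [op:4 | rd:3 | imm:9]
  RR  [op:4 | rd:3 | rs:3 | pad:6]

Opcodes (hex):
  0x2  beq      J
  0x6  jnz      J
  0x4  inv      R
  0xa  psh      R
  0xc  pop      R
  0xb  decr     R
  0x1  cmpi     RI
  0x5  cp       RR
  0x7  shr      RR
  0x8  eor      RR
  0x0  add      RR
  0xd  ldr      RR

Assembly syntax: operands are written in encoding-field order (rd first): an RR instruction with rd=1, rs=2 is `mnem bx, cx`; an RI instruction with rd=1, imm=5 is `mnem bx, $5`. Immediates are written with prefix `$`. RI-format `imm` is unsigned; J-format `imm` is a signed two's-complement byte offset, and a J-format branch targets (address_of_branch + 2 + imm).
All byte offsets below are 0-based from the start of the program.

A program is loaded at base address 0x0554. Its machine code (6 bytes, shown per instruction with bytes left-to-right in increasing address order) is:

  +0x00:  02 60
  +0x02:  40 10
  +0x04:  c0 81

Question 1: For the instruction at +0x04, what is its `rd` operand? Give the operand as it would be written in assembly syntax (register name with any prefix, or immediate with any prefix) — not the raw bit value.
off 0x04: read c0 81 as little → 0x81c0
  top 4b → 0x8 → eor [RR]
  rd: (w>>9)&0x7=0x0 → ax
  rs: (w>>6)&0x7=0x7 → sp

ax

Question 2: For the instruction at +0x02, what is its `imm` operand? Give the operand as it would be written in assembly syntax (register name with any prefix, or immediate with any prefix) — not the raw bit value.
@+02  little-endian(40 10) = 0x1040
  op=0x1040>>12=0x1 ⇒ cmpi (RI)
  [11:9] rd=0 = ax
  [8:0] imm=64 = $64

$64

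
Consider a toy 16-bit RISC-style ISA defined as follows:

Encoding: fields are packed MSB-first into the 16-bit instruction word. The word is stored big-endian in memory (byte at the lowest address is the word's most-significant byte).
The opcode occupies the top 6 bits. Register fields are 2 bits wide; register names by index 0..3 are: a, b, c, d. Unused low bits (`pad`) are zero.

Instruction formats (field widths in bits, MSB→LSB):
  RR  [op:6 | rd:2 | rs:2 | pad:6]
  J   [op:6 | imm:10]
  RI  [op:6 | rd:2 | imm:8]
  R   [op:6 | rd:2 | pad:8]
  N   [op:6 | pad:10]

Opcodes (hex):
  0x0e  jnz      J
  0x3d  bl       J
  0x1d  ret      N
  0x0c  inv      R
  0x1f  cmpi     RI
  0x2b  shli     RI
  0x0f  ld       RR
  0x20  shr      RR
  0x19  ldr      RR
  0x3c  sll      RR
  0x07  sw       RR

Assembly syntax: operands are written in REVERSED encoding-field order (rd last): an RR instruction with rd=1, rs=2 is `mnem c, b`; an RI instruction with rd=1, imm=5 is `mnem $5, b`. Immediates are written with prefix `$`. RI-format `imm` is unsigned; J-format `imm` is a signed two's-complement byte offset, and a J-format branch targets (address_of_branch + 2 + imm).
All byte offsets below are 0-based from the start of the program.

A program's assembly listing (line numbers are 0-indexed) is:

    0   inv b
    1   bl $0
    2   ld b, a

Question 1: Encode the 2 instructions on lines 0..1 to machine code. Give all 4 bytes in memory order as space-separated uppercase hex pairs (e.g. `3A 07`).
0. inv fields op=0xc:6|rd=1:2|pad=0:8 → word 3100h → 31 00
1. bl fields op=0x3d:6|imm=0:10 → word f400h → f4 00

31 00 F4 00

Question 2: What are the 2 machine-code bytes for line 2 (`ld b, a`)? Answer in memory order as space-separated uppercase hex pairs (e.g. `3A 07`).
3C 40

line 2 (ld): pack op=0xf:6|rd=0:2|rs=1:2|pad=0:6 = 0x3c40; big→ 3c 40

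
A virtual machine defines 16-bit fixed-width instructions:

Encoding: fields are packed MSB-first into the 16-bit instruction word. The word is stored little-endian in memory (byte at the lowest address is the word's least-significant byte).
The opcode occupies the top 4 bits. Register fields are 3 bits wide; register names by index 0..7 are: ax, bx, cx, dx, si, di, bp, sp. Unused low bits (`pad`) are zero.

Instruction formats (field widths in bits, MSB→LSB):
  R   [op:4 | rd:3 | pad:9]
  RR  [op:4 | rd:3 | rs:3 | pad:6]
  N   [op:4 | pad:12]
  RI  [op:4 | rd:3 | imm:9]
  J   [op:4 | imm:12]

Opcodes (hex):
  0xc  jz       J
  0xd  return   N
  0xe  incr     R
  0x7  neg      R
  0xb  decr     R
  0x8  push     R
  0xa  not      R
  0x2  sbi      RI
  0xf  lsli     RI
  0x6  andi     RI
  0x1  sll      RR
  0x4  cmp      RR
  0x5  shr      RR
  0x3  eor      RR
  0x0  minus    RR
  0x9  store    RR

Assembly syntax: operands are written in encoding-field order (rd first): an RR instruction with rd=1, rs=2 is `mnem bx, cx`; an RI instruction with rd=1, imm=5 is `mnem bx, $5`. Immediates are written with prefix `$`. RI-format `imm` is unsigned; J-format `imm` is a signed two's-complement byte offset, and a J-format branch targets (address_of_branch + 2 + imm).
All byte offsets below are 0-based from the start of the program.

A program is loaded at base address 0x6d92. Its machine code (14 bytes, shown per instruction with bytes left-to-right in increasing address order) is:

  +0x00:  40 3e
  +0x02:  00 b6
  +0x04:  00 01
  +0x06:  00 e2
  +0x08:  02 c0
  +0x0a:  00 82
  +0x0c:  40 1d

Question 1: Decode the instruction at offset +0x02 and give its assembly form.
decr dx

off 0x02: read 00 b6 as little → 0xb600
  opcode bits[15:12]=0xb: decr/R
  [11:9] rd=3 = dx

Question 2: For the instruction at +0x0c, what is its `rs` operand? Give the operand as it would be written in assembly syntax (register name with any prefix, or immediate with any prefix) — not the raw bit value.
di

[0c] 40 1d → 0x1d40
  opcode bits[15:12]=0x1: sll/RR
  [11:9] rd=6 = bp
  [8:6] rs=5 = di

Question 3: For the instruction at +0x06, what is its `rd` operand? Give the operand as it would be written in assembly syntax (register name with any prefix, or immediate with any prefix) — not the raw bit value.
bx

@+06  little-endian(00 e2) = 0xe200
  top 4b → 0xe → incr [R]
  rd@[11:9]=0x1 ⇒ bx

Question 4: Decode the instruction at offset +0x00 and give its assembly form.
+0x00: 40 3e ⇒ word 0x3e40 (little)
  op=0x3e40>>12=0x3 ⇒ eor (RR)
  [11:9] rd=7 = sp
  [8:6] rs=1 = bx

eor sp, bx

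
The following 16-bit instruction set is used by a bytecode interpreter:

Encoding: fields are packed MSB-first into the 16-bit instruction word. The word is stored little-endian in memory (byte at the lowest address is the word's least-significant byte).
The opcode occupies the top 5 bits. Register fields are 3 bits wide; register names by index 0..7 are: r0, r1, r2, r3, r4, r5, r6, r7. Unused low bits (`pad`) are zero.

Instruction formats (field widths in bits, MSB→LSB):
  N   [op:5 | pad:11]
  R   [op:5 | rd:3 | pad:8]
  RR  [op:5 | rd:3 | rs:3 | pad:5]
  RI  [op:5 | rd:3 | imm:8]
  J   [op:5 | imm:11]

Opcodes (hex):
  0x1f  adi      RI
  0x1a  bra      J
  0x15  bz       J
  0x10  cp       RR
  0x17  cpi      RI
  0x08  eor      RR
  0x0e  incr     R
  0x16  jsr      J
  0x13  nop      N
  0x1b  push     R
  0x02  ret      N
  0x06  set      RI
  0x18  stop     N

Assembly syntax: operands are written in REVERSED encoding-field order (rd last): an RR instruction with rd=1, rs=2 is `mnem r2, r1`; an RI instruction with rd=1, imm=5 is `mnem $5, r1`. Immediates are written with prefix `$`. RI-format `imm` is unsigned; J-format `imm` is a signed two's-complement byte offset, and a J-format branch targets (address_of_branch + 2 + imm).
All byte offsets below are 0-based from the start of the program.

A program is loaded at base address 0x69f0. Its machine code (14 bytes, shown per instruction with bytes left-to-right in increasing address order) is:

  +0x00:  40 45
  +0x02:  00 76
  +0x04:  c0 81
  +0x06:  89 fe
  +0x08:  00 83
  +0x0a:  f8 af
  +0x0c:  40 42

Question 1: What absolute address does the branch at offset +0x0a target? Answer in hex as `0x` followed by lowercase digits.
0x69f4

off 0x0a: read f8 af as little → 0xaff8
  opcode bits[15:11]=0x15: bz/J
  imm@[10:0]=0x7f8 (s11→-8) ⇒ $-8
  target = base 0x69f0 + off 0x0a + 2 + imm -8 = 0x69f4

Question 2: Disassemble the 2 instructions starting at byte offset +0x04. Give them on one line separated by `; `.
[04] c0 81 → 0x81c0
  opcode bits[15:11]=0x10: cp/RR
  [10:8] rd=1 = r1
  [7:5] rs=6 = r6
[06] 89 fe → 0xfe89
  opcode bits[15:11]=0x1f: adi/RI
  [10:8] rd=6 = r6
  [7:0] imm=137 = $137

cp r6, r1; adi $137, r6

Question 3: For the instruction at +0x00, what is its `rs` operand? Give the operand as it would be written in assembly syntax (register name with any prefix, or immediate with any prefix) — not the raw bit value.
r2

@+00  little-endian(40 45) = 0x4540
  op=0x4540>>11=0x8 ⇒ eor (RR)
  [10:8] rd=5 = r5
  [7:5] rs=2 = r2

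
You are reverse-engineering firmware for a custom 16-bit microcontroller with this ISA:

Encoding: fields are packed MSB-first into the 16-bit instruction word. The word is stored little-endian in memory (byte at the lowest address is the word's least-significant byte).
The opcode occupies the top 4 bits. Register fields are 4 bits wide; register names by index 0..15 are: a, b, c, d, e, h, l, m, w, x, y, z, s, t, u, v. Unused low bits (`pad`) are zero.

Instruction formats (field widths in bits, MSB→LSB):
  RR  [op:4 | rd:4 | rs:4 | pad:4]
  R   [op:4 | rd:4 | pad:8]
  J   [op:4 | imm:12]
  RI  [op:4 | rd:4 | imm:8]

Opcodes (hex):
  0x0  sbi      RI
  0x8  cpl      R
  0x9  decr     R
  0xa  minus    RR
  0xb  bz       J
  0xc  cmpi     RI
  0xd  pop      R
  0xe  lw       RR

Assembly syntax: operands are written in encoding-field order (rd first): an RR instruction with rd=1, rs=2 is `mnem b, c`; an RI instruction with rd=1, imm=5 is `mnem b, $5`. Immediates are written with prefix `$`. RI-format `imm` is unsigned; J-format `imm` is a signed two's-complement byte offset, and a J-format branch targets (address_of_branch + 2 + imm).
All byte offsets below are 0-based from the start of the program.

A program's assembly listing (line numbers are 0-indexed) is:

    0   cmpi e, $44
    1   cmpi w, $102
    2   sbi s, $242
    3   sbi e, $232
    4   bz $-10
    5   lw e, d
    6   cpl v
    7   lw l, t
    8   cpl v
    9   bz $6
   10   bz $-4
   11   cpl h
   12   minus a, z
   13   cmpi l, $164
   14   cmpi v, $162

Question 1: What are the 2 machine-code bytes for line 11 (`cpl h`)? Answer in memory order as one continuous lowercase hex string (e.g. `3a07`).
L11: cpl op=0x8:4|rd=5:4|pad=0:8 ⇒ 0x8500 ⇒ little 00 85

0085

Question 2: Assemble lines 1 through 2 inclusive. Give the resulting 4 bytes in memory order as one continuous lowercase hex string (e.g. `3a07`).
66c8f20c

L1: cmpi op=0xc:4|rd=8:4|imm=102:8 ⇒ 0xc866 ⇒ little 66 c8
L2: sbi op=0x0:4|rd=12:4|imm=242:8 ⇒ 0x0cf2 ⇒ little f2 0c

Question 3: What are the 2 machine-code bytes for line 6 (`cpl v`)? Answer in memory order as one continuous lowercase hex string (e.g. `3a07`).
line 6 (cpl): pack op=0x8:4|rd=15:4|pad=0:8 = 0x8f00; little→ 00 8f

008f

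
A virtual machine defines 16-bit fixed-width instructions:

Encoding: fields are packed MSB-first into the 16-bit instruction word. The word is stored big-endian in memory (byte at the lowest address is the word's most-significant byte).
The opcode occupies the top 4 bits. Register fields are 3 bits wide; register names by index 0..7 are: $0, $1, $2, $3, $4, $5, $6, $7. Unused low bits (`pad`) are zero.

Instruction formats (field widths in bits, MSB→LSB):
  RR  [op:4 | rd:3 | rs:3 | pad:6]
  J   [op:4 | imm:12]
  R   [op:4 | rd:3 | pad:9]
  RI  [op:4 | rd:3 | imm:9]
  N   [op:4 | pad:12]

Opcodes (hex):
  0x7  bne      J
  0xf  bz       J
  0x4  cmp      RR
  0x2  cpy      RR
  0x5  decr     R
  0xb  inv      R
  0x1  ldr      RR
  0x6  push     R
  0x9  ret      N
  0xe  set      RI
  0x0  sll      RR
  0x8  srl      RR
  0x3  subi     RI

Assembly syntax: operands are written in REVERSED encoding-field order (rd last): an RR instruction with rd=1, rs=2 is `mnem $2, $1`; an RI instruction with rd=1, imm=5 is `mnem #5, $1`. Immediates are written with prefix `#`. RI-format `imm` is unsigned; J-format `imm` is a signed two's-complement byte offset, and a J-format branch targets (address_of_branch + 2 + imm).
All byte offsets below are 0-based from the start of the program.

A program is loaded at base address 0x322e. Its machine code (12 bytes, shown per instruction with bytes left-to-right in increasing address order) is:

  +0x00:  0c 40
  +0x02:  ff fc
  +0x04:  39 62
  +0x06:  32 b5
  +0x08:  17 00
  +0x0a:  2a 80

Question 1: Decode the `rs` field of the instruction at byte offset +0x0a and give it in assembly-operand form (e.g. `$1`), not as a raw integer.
@+0a  big-endian(2a 80) = 0x2a80
  op=0x2a80>>12=0x2 ⇒ cpy (RR)
  rd: (w>>9)&0x7=0x5 → $5
  rs: (w>>6)&0x7=0x2 → $2

$2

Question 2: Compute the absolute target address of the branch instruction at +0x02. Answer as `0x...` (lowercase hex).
0x322e

off 0x02: read ff fc as big → 0xfffc
  top 4b → 0xf → bz [J]
  imm@[11:0]=0xffc (s12→-4) ⇒ #-4
  target = base 0x322e + off 0x02 + 2 + imm -4 = 0x322e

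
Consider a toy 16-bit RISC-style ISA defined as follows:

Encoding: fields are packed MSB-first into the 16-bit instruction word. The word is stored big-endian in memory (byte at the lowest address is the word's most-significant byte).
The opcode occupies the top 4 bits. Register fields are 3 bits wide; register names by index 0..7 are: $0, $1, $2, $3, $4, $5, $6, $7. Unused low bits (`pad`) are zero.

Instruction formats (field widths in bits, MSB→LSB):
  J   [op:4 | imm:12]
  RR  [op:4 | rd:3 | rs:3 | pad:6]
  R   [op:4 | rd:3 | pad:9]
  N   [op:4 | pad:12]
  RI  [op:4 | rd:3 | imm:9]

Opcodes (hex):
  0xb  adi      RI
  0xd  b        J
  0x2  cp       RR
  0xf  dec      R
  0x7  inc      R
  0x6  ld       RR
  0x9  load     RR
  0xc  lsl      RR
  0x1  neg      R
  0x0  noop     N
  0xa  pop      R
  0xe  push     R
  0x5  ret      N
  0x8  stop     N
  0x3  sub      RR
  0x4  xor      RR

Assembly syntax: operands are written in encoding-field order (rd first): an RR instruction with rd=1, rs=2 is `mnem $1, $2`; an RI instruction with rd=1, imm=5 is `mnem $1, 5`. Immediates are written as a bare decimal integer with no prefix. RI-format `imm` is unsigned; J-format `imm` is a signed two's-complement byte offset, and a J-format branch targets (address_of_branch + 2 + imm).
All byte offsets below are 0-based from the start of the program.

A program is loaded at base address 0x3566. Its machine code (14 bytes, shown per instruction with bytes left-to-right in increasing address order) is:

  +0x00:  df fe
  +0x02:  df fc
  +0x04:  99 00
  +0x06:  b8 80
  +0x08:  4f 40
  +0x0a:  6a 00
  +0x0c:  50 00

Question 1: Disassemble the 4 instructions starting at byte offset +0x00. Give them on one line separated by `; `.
+0x00: df fe ⇒ word 0xdffe (big)
  top 4b → 0xd → b [J]
  imm@[11:0]=0xffe (s12→-2) ⇒ -2
+0x02: df fc ⇒ word 0xdffc (big)
  top 4b → 0xd → b [J]
  imm@[11:0]=0xffc (s12→-4) ⇒ -4
+0x04: 99 00 ⇒ word 0x9900 (big)
  top 4b → 0x9 → load [RR]
  rd@[11:9]=0x4 ⇒ $4
  rs@[8:6]=0x4 ⇒ $4
+0x06: b8 80 ⇒ word 0xb880 (big)
  top 4b → 0xb → adi [RI]
  rd@[11:9]=0x4 ⇒ $4
  imm@[8:0]=0x80 ⇒ 128

b -2; b -4; load $4, $4; adi $4, 128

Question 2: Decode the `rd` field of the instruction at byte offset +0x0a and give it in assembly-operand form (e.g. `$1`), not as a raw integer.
+0x0a: 6a 00 ⇒ word 0x6a00 (big)
  opcode bits[15:12]=0x6: ld/RR
  rd@[11:9]=0x5 ⇒ $5
  rs@[8:6]=0x0 ⇒ $0

$5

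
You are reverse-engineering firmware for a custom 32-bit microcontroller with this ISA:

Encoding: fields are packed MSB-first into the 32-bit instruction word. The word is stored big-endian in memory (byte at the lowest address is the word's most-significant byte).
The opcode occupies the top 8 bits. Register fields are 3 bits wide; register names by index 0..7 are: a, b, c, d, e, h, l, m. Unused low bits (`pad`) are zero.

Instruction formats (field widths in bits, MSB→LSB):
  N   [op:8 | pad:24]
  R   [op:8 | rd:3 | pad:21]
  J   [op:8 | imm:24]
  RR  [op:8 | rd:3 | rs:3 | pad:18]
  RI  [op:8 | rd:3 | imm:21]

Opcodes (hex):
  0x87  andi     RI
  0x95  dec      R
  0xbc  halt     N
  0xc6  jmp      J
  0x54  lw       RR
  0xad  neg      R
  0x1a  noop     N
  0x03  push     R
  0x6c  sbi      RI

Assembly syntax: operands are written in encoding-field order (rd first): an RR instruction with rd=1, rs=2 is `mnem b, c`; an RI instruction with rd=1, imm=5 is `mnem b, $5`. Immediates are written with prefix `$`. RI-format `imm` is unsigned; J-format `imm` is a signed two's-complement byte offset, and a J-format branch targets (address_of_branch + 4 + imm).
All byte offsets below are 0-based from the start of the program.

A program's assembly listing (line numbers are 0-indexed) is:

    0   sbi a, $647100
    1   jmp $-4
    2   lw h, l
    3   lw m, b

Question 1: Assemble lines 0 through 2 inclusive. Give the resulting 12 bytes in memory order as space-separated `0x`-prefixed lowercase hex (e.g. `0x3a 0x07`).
0x6c 0x09 0xdf 0xbc 0xc6 0xff 0xff 0xfc 0x54 0xb8 0x00 0x00

0. sbi fields op=0x6c:8|rd=0:3|imm=647100:21 → word 6c09dfbch → 6c 09 df bc
1. jmp fields op=0xc6:8|imm=-4:24 → word c6fffffch → c6 ff ff fc
2. lw fields op=0x54:8|rd=5:3|rs=6:3|pad=0:18 → word 54b80000h → 54 b8 00 00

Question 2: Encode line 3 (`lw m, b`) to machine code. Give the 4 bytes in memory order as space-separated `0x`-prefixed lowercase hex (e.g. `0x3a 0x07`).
0x54 0xe4 0x00 0x00

line 3 (lw): pack op=0x54:8|rd=7:3|rs=1:3|pad=0:18 = 0x54e40000; big→ 54 e4 00 00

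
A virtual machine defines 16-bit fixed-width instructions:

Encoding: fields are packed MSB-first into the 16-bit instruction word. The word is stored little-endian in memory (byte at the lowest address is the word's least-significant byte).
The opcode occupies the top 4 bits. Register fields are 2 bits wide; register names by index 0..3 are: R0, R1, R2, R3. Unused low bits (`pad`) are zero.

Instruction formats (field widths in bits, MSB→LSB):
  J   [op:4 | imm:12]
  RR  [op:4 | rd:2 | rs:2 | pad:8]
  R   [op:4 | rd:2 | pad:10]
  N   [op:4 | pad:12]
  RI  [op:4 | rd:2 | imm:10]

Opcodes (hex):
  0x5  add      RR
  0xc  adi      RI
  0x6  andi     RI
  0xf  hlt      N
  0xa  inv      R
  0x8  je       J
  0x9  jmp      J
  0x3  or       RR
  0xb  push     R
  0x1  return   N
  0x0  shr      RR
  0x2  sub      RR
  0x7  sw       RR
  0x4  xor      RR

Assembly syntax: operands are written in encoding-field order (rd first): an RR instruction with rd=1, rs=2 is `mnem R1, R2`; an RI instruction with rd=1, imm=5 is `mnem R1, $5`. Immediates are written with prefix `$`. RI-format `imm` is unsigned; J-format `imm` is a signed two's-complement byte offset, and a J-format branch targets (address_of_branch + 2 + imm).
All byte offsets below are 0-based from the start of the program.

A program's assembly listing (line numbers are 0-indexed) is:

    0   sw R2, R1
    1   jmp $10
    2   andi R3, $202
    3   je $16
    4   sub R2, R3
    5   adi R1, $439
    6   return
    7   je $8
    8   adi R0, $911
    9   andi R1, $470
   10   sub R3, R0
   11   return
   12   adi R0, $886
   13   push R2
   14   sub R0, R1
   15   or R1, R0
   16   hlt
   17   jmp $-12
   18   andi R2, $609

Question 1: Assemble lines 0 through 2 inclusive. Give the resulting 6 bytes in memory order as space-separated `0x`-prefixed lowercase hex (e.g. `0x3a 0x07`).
0. sw fields op=0x7:4|rd=2:2|rs=1:2|pad=0:8 → word 7900h → 00 79
1. jmp fields op=0x9:4|imm=10:12 → word 900ah → 0a 90
2. andi fields op=0x6:4|rd=3:2|imm=202:10 → word 6ccah → ca 6c

0x00 0x79 0x0a 0x90 0xca 0x6c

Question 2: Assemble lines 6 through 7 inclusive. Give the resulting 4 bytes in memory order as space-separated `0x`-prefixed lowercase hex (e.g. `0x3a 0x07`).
0x00 0x10 0x08 0x80

L6: return op=0x1:4|pad=0:12 ⇒ 0x1000 ⇒ little 00 10
L7: je op=0x8:4|imm=8:12 ⇒ 0x8008 ⇒ little 08 80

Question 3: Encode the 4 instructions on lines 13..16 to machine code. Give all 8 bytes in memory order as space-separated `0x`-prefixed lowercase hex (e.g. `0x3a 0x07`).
13. push fields op=0xb:4|rd=2:2|pad=0:10 → word b800h → 00 b8
14. sub fields op=0x2:4|rd=0:2|rs=1:2|pad=0:8 → word 2100h → 00 21
15. or fields op=0x3:4|rd=1:2|rs=0:2|pad=0:8 → word 3400h → 00 34
16. hlt fields op=0xf:4|pad=0:12 → word f000h → 00 f0

0x00 0xb8 0x00 0x21 0x00 0x34 0x00 0xf0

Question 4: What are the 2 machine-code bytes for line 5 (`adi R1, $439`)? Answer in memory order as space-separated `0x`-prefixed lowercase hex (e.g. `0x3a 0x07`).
L5: adi op=0xc:4|rd=1:2|imm=439:10 ⇒ 0xc5b7 ⇒ little b7 c5

0xb7 0xc5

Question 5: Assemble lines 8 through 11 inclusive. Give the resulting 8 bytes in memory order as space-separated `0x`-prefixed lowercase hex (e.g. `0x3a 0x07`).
line 8 (adi): pack op=0xc:4|rd=0:2|imm=911:10 = 0xc38f; little→ 8f c3
line 9 (andi): pack op=0x6:4|rd=1:2|imm=470:10 = 0x65d6; little→ d6 65
line 10 (sub): pack op=0x2:4|rd=3:2|rs=0:2|pad=0:8 = 0x2c00; little→ 00 2c
line 11 (return): pack op=0x1:4|pad=0:12 = 0x1000; little→ 00 10

0x8f 0xc3 0xd6 0x65 0x00 0x2c 0x00 0x10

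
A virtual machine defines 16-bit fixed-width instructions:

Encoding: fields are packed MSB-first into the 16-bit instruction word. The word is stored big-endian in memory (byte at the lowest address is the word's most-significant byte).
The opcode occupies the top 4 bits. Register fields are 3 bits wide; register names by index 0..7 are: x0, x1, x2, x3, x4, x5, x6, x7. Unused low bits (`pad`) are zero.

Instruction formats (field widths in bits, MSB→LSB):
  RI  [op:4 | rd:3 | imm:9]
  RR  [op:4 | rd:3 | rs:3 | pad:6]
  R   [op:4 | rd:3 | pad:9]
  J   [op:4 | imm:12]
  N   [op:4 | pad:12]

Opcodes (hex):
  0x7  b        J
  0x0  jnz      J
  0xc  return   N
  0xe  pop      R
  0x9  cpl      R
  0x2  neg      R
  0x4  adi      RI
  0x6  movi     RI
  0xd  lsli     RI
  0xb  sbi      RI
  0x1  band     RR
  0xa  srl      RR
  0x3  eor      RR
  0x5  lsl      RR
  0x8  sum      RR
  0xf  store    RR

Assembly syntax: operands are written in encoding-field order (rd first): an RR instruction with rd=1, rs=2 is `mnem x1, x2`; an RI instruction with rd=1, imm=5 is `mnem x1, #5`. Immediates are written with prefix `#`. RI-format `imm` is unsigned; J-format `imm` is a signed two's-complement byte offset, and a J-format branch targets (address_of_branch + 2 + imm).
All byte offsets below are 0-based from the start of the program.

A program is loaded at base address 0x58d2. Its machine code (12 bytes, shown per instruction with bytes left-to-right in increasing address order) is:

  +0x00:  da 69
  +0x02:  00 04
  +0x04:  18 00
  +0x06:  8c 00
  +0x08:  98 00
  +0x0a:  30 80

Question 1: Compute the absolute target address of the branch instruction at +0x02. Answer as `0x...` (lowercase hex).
off 0x02: read 00 04 as big → 0x0004
  op=0x0004>>12=0x0 ⇒ jnz (J)
  [11:0] imm=4 = #4
  target = base 0x58d2 + off 0x02 + 2 + imm 4 = 0x58da

0x58da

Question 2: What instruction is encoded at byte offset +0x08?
cpl x4

@+08  big-endian(98 00) = 0x9800
  opcode bits[15:12]=0x9: cpl/R
  rd: (w>>9)&0x7=0x4 → x4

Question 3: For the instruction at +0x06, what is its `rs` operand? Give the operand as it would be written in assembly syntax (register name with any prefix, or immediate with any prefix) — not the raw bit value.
[06] 8c 00 → 0x8c00
  top 4b → 0x8 → sum [RR]
  rd@[11:9]=0x6 ⇒ x6
  rs@[8:6]=0x0 ⇒ x0

x0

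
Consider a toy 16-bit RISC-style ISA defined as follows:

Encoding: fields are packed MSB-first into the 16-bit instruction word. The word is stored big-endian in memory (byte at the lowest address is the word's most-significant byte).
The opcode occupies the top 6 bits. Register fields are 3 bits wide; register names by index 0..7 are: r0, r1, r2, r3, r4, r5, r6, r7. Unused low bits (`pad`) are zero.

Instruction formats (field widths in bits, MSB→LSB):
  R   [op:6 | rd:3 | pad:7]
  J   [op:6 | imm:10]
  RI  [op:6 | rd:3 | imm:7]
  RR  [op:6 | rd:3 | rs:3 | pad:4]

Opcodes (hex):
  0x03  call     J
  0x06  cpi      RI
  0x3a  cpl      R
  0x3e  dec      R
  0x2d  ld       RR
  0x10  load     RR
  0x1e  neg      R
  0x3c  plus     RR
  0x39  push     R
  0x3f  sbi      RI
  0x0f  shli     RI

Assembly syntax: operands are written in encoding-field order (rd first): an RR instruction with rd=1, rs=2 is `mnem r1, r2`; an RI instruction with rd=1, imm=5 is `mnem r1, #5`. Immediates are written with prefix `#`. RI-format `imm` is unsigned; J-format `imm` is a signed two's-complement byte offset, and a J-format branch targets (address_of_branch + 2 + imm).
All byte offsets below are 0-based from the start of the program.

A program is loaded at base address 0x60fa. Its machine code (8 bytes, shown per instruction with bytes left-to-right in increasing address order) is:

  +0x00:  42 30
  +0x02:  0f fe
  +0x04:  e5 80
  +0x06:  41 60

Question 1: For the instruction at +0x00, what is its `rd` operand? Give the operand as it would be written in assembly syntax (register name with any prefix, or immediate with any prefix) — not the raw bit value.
[00] 42 30 → 0x4230
  opcode bits[15:10]=0x10: load/RR
  rd: (w>>7)&0x7=0x4 → r4
  rs: (w>>4)&0x7=0x3 → r3

r4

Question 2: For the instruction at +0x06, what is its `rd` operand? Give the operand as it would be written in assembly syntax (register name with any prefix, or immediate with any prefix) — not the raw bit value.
[06] 41 60 → 0x4160
  opcode bits[15:10]=0x10: load/RR
  rd@[9:7]=0x2 ⇒ r2
  rs@[6:4]=0x6 ⇒ r6

r2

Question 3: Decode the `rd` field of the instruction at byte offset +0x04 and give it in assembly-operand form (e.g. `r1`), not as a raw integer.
[04] e5 80 → 0xe580
  top 6b → 0x39 → push [R]
  [9:7] rd=3 = r3

r3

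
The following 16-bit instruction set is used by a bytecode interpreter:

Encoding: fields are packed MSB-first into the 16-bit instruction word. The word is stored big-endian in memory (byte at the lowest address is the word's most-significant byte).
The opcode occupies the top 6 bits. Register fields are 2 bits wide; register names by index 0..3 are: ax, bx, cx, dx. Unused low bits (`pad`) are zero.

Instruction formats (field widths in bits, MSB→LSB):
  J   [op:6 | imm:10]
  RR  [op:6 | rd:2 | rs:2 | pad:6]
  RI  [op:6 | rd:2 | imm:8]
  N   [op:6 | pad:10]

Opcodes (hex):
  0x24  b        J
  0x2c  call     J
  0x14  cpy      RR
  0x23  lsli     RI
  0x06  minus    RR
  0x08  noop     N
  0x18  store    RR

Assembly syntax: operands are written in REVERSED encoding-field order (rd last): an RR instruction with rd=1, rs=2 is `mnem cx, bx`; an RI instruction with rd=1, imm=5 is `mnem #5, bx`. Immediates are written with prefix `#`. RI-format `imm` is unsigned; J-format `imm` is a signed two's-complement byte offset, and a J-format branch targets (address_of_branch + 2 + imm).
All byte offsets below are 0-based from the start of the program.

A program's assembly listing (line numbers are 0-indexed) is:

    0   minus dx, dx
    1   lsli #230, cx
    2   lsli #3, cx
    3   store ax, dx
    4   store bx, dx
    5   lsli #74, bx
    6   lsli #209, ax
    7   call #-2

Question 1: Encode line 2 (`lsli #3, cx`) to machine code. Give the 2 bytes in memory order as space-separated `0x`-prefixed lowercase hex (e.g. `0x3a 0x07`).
0x8e 0x03

line 2 (lsli): pack op=0x23:6|rd=2:2|imm=3:8 = 0x8e03; big→ 8e 03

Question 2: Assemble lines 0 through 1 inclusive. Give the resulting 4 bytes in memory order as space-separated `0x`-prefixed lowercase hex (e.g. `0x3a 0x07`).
0x1b 0xc0 0x8e 0xe6

line 0 (minus): pack op=0x6:6|rd=3:2|rs=3:2|pad=0:6 = 0x1bc0; big→ 1b c0
line 1 (lsli): pack op=0x23:6|rd=2:2|imm=230:8 = 0x8ee6; big→ 8e e6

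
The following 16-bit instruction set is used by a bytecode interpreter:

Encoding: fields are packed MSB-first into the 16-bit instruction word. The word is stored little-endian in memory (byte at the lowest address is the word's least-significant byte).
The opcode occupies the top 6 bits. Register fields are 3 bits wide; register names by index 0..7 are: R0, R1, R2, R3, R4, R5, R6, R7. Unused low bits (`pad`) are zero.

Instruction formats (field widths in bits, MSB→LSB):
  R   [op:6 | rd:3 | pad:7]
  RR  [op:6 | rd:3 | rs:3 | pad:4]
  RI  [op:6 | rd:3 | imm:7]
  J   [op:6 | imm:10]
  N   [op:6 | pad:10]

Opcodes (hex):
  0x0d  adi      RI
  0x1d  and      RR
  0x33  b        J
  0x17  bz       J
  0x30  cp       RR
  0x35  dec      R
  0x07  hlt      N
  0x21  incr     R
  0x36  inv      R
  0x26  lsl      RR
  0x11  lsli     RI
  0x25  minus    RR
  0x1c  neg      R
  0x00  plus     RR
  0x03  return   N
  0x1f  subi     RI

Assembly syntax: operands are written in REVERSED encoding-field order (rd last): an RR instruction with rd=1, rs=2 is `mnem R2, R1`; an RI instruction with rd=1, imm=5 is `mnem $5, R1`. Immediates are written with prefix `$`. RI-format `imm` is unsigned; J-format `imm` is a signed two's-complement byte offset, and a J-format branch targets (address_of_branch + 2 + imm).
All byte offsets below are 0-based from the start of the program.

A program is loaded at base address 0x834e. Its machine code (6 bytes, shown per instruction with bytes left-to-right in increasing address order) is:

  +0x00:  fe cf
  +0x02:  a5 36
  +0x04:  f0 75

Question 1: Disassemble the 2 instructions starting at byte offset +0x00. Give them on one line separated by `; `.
b $-2; adi $37, R5

[00] fe cf → 0xcffe
  opcode bits[15:10]=0x33: b/J
  imm@[9:0]=0x3fe (s10→-2) ⇒ $-2
[02] a5 36 → 0x36a5
  opcode bits[15:10]=0xd: adi/RI
  rd@[9:7]=0x5 ⇒ R5
  imm@[6:0]=0x25 ⇒ $37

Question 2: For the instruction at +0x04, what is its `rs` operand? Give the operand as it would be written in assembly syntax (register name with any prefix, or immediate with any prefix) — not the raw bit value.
off 0x04: read f0 75 as little → 0x75f0
  top 6b → 0x1d → and [RR]
  [9:7] rd=3 = R3
  [6:4] rs=7 = R7

R7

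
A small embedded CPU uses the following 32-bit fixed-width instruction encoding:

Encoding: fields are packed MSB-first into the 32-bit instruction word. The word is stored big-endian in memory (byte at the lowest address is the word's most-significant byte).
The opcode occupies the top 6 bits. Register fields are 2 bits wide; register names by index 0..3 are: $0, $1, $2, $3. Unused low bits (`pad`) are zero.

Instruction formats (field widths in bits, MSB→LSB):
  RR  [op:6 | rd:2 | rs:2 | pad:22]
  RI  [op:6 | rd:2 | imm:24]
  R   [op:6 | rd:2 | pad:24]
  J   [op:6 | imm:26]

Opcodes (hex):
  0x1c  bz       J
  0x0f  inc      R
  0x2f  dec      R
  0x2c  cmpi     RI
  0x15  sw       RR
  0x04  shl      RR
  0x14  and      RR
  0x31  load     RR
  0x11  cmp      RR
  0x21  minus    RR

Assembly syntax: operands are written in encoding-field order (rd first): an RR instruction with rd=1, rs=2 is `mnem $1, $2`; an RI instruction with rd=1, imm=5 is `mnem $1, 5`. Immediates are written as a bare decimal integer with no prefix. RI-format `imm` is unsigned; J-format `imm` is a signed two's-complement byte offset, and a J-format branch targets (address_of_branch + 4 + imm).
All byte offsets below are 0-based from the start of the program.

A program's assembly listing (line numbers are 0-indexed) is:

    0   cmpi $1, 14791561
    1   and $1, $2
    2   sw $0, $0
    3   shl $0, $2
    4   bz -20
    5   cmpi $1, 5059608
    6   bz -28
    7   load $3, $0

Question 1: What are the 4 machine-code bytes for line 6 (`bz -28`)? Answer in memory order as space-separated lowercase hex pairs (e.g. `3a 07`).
73 ff ff e4

6. bz fields op=0x1c:6|imm=-28:26 → word 73ffffe4h → 73 ff ff e4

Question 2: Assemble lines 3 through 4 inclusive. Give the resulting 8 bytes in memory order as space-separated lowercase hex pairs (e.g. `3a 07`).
L3: shl op=0x4:6|rd=0:2|rs=2:2|pad=0:22 ⇒ 0x10800000 ⇒ big 10 80 00 00
L4: bz op=0x1c:6|imm=-20:26 ⇒ 0x73ffffec ⇒ big 73 ff ff ec

10 80 00 00 73 ff ff ec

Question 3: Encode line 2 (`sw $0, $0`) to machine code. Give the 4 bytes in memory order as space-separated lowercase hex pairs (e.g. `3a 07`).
54 00 00 00

2. sw fields op=0x15:6|rd=0:2|rs=0:2|pad=0:22 → word 54000000h → 54 00 00 00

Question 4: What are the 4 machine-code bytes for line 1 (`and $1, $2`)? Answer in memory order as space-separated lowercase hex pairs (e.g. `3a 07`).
1. and fields op=0x14:6|rd=1:2|rs=2:2|pad=0:22 → word 51800000h → 51 80 00 00

51 80 00 00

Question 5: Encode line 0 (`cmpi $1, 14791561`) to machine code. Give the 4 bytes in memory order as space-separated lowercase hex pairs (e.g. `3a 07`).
b1 e1 b3 89

0. cmpi fields op=0x2c:6|rd=1:2|imm=14791561:24 → word b1e1b389h → b1 e1 b3 89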